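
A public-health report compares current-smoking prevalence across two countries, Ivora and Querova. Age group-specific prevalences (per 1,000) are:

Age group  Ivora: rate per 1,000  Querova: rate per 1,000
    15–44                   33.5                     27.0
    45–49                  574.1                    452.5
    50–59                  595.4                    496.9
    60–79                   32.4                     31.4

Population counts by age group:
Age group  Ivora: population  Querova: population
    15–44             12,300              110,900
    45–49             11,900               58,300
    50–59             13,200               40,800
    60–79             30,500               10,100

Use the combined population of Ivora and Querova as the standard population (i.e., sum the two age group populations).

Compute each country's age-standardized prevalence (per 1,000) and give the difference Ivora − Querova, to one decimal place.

Combined standard total = 288,000; weights = 0.4278, 0.2437, 0.1875, 0.1410.
Ivora: 0.4278×33.5 + 0.2437×574.1 + 0.1875×595.4 + 0.1410×32.4 = 270.4724 per 1,000.
Querova: 0.4278×27.0 + 0.2437×452.5 + 0.1875×496.9 + 0.1410×31.4 = 219.4422 per 1,000.
Difference = 270.4724 − 219.4422 = 51.0303.

51.0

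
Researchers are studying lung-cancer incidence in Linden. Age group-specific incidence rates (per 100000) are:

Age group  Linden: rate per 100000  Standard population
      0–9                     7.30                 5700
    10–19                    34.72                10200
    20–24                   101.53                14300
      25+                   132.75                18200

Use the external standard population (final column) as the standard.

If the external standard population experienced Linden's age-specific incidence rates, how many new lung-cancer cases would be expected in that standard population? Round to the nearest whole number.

43

Expected new lung-cancer cases = Σ (standard pop × age-specific rate ÷ 100000)
= 5700×7.30/100000 + 10200×34.72/100000 + 14300×101.53/100000 + 18200×132.75/100000
= 0.42 + 3.54 + 14.52 + 24.16 = 42.64.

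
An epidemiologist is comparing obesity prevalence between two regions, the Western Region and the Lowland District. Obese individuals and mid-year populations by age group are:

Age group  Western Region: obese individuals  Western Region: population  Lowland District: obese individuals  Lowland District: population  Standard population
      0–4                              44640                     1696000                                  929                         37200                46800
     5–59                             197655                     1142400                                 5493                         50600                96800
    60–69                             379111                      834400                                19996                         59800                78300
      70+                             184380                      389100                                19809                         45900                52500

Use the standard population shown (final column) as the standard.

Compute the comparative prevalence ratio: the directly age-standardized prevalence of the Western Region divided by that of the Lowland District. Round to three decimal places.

1.296

Age-specific rates per 1000 for the Western Region: 26.321, 173.017, 454.352, 473.863.
For the Lowland District: 24.973, 108.557, 334.381, 431.569.
Standard total = 274400; weights = 0.1706, 0.3528, 0.2853, 0.1913.
The Western Region: 0.1706×26.321 + 0.3528×173.017 + 0.2853×454.352 + 0.1913×473.863 = 285.8361 per 1000.
The Lowland District: 0.1706×24.973 + 0.3528×108.557 + 0.2853×334.381 + 0.1913×431.569 = 220.5412 per 1000.
Ratio = 285.8361 ÷ 220.5412 = 1.29607.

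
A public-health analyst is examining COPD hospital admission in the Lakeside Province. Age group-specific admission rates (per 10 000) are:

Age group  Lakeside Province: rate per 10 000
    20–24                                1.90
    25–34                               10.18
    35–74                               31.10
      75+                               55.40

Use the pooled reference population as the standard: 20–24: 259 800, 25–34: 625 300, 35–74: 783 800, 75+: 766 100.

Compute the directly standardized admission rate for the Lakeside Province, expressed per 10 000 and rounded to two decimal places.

Standard total = 2 435 000; weights = 0.1067, 0.2568, 0.3219, 0.3146.
Standardized rate: 0.1067×1.90 + 0.2568×10.18 + 0.3219×31.10 + 0.3146×55.40 = 30.2576 per 10 000.

30.26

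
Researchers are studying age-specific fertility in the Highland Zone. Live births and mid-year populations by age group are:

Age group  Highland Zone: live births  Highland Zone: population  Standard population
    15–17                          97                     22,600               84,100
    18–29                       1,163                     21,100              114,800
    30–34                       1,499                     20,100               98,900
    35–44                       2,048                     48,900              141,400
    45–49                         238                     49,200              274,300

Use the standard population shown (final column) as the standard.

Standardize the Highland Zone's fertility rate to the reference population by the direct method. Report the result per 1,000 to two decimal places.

29.87

Age-specific rates per 1,000 for the Highland Zone: 4.292, 55.118, 74.577, 41.881, 4.837.
Standard total = 713,500; weights = 0.1179, 0.1609, 0.1386, 0.1982, 0.3844.
Standardized rate: 0.1179×4.292 + 0.1609×55.118 + 0.1386×74.577 + 0.1982×41.881 + 0.3844×4.837 = 29.8713 per 1,000.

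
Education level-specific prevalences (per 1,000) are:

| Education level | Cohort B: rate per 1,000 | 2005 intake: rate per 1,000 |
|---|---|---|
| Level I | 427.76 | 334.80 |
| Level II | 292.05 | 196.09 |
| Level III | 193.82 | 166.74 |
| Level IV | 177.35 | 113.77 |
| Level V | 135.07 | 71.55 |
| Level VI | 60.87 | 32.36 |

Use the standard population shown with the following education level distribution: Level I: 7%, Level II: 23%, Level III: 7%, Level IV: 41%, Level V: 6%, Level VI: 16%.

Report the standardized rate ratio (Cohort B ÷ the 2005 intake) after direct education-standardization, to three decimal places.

Standard weights: 0.07, 0.23, 0.07, 0.41, 0.06, 0.16.
Cohort B: 0.0700×427.76 + 0.2300×292.05 + 0.0700×193.82 + 0.4100×177.35 + 0.0600×135.07 + 0.1600×60.87 = 201.2390 per 1,000.
The 2005 intake: 0.0700×334.80 + 0.2300×196.09 + 0.0700×166.74 + 0.4100×113.77 + 0.0600×71.55 + 0.1600×32.36 = 136.3248 per 1,000.
Ratio = 201.2390 ÷ 136.3248 = 1.47617.

1.476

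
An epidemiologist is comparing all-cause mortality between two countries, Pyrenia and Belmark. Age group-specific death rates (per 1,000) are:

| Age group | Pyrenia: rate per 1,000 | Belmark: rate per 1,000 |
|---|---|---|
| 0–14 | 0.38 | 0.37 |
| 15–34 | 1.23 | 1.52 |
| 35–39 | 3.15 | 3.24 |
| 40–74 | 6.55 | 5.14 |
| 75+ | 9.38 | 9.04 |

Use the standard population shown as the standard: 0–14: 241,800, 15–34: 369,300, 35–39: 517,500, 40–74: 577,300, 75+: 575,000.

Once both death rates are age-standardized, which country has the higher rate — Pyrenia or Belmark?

Standard total = 2,280,900; weights = 0.1060, 0.1619, 0.2269, 0.2531, 0.2521.
Pyrenia: 0.1060×0.38 + 0.1619×1.23 + 0.2269×3.15 + 0.2531×6.55 + 0.2521×9.38 = 4.9766 per 1,000.
Belmark: 0.1060×0.37 + 0.1619×1.52 + 0.2269×3.24 + 0.2531×5.14 + 0.2521×9.04 = 4.6003 per 1,000.

Pyrenia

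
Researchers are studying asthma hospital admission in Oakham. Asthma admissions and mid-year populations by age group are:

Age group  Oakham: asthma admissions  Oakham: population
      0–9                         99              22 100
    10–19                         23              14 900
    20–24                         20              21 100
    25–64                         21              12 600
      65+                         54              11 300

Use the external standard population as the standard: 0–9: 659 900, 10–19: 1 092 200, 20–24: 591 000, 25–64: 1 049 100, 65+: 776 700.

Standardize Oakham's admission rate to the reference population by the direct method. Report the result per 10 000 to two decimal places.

25.58

Age-specific rates per 10 000 for Oakham: 44.80, 15.44, 9.48, 16.67, 47.79.
Standard total = 4 168 900; weights = 0.1583, 0.2620, 0.1418, 0.2516, 0.1863.
Standardized rate: 0.1583×44.80 + 0.2620×15.44 + 0.1418×9.48 + 0.2516×16.67 + 0.1863×47.79 = 25.5761 per 10 000.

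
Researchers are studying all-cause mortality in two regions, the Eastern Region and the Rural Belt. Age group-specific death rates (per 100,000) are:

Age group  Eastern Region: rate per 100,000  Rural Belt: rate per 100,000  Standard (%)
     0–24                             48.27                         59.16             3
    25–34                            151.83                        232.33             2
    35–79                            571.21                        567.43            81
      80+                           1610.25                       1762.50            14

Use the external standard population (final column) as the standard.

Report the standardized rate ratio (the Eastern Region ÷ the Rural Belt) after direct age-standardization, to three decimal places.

0.972

Standard weights: 0.03, 0.02, 0.81, 0.14.
The Eastern Region: 0.0300×48.27 + 0.0200×151.83 + 0.8100×571.21 + 0.1400×1610.25 = 692.5998 per 100,000.
The Rural Belt: 0.0300×59.16 + 0.0200×232.33 + 0.8100×567.43 + 0.1400×1762.50 = 712.7897 per 100,000.
Ratio = 692.5998 ÷ 712.7897 = 0.97167.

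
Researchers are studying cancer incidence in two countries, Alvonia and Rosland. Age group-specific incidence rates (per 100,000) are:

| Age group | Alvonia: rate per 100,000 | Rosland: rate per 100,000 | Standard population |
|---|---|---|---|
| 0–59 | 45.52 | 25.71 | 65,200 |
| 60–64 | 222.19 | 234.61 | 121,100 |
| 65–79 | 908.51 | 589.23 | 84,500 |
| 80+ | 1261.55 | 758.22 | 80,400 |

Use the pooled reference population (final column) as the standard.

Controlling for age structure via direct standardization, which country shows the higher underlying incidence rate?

Standard total = 351,200; weights = 0.1856, 0.3448, 0.2406, 0.2289.
Alvonia: 0.1856×45.52 + 0.3448×222.19 + 0.2406×908.51 + 0.2289×1261.55 = 592.4625 per 100,000.
Rosland: 0.1856×25.71 + 0.3448×234.61 + 0.2406×589.23 + 0.2289×758.22 = 401.0205 per 100,000.

Alvonia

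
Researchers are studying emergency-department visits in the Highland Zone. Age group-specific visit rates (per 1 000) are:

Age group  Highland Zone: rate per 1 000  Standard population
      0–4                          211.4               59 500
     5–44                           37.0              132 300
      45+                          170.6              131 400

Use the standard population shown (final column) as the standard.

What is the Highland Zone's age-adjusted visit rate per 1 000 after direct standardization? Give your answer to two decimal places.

123.42

Standard total = 323 200; weights = 0.1841, 0.4093, 0.4066.
Standardized rate: 0.1841×211.4 + 0.4093×37.0 + 0.4066×170.6 = 123.4228 per 1 000.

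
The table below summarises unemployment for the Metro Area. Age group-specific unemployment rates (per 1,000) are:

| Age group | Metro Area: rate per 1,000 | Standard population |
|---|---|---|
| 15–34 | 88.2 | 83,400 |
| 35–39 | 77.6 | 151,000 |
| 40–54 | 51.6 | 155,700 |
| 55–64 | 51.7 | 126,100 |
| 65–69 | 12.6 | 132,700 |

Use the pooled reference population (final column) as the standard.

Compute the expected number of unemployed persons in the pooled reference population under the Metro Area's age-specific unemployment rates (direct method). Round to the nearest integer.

Expected unemployed persons = Σ (standard pop × age-specific rate ÷ 1,000)
= 83,400×88.2/1,000 + 151,000×77.6/1,000 + 155,700×51.6/1,000 + 126,100×51.7/1,000 + 132,700×12.6/1,000
= 7355.88 + 11717.60 + 8034.12 + 6519.37 + 1672.02 = 35298.99.

35299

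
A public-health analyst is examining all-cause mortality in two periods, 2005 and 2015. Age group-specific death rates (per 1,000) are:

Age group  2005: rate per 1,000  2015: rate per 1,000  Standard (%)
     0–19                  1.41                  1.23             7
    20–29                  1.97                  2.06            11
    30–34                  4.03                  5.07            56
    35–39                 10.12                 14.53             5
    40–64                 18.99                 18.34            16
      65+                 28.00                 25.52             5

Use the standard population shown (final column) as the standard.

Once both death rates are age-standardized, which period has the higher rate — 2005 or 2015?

2015

Standard weights: 0.07, 0.11, 0.56, 0.05, 0.16, 0.05.
2005: 0.0700×1.41 + 0.1100×1.97 + 0.5600×4.03 + 0.0500×10.12 + 0.1600×18.99 + 0.0500×28.00 = 7.5166 per 1,000.
2015: 0.0700×1.23 + 0.1100×2.06 + 0.5600×5.07 + 0.0500×14.53 + 0.1600×18.34 + 0.0500×25.52 = 8.0888 per 1,000.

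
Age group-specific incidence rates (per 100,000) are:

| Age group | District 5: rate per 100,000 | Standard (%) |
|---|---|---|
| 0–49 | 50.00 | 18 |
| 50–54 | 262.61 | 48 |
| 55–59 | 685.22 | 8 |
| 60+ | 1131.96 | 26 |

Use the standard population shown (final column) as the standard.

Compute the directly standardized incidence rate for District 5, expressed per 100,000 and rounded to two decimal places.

484.18

Standard weights: 0.18, 0.48, 0.08, 0.26.
Standardized rate: 0.1800×50.00 + 0.4800×262.61 + 0.0800×685.22 + 0.2600×1131.96 = 484.1800 per 100,000.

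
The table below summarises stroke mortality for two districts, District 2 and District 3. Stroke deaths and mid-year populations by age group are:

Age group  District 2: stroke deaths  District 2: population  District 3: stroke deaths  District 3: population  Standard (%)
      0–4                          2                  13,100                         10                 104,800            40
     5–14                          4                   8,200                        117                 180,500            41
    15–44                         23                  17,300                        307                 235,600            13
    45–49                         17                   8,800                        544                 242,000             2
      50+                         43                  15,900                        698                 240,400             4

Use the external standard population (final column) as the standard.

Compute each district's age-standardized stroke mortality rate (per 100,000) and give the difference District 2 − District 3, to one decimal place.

Age-specific rates per 100,000 for District 2: 15.27, 48.78, 132.95, 193.18, 270.44.
For District 3: 9.54, 64.82, 130.31, 224.79, 290.35.
Standard weights: 0.40, 0.41, 0.13, 0.02, 0.04.
District 2: 0.4000×15.27 + 0.4100×48.78 + 0.1300×132.95 + 0.0200×193.18 + 0.0400×270.44 = 58.0714 per 100,000.
District 3: 0.4000×9.54 + 0.4100×64.82 + 0.1300×130.31 + 0.0200×224.79 + 0.0400×290.35 = 63.4425 per 100,000.
Difference = 58.0714 − 63.4425 = -5.3712.

-5.4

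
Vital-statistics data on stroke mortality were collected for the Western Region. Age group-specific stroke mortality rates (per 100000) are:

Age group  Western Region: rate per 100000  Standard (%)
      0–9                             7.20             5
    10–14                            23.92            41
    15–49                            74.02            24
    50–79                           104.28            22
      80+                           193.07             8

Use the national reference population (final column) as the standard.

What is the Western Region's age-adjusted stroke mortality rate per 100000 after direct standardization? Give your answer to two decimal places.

Standard weights: 0.05, 0.41, 0.24, 0.22, 0.08.
Standardized rate: 0.0500×7.20 + 0.4100×23.92 + 0.2400×74.02 + 0.2200×104.28 + 0.0800×193.07 = 66.3192 per 100000.

66.32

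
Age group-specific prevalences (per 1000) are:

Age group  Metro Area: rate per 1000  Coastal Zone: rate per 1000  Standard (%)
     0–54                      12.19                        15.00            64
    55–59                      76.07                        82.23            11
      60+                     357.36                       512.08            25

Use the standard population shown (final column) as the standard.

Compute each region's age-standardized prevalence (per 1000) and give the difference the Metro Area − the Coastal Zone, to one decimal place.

-41.2

Standard weights: 0.64, 0.11, 0.25.
The Metro Area: 0.6400×12.19 + 0.1100×76.07 + 0.2500×357.36 = 105.5093 per 1000.
The Coastal Zone: 0.6400×15.00 + 0.1100×82.23 + 0.2500×512.08 = 146.6653 per 1000.
Difference = 105.5093 − 146.6653 = -41.1560.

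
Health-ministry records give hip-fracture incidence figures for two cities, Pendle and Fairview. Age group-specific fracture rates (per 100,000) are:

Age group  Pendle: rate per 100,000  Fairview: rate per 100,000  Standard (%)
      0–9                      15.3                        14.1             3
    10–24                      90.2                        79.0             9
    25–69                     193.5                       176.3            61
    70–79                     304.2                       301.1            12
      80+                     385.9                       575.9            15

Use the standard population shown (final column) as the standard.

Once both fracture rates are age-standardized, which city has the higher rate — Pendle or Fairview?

Standard weights: 0.03, 0.09, 0.61, 0.12, 0.15.
Pendle: 0.0300×15.3 + 0.0900×90.2 + 0.6100×193.5 + 0.1200×304.2 + 0.1500×385.9 = 221.0010 per 100,000.
Fairview: 0.0300×14.1 + 0.0900×79.0 + 0.6100×176.3 + 0.1200×301.1 + 0.1500×575.9 = 237.5930 per 100,000.

Fairview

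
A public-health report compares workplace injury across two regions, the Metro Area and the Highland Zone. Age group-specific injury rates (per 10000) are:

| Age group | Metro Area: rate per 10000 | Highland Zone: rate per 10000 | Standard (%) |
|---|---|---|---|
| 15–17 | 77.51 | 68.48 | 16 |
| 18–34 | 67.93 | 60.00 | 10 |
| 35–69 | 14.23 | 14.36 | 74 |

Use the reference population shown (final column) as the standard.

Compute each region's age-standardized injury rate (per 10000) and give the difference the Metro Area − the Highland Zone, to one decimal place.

Standard weights: 0.16, 0.10, 0.74.
The Metro Area: 0.1600×77.51 + 0.1000×67.93 + 0.7400×14.23 = 29.7248 per 10000.
The Highland Zone: 0.1600×68.48 + 0.1000×60.00 + 0.7400×14.36 = 27.5832 per 10000.
Difference = 29.7248 − 27.5832 = 2.1416.

2.1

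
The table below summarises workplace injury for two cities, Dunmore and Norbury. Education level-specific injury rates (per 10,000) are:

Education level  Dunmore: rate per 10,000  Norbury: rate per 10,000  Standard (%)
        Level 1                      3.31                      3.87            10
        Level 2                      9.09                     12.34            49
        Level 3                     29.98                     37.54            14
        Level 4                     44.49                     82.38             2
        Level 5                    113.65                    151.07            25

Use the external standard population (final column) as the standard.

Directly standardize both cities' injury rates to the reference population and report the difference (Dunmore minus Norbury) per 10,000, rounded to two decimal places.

Standard weights: 0.10, 0.49, 0.14, 0.02, 0.25.
Dunmore: 0.1000×3.31 + 0.4900×9.09 + 0.1400×29.98 + 0.0200×44.49 + 0.2500×113.65 = 38.2846 per 10,000.
Norbury: 0.1000×3.87 + 0.4900×12.34 + 0.1400×37.54 + 0.0200×82.38 + 0.2500×151.07 = 51.1043 per 10,000.
Difference = 38.2846 − 51.1043 = -12.8197.

-12.82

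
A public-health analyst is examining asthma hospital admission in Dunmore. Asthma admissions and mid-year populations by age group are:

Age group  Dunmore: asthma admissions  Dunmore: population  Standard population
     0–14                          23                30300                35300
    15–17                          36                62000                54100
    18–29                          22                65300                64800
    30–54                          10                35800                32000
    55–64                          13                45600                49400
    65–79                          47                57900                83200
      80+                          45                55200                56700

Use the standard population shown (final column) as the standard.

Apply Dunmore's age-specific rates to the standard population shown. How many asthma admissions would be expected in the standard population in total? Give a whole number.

217

Age-specific rates per 10000 for Dunmore: 7.59, 5.81, 3.37, 2.79, 2.85, 8.12, 8.15.
Expected asthma admissions = Σ (standard pop × age-specific rate ÷ 10000)
= 35300×7.59/10000 + 54100×5.81/10000 + 64800×3.37/10000 + 32000×2.79/10000 + 49400×2.85/10000 + 83200×8.12/10000 + 56700×8.15/10000
= 26.80 + 31.41 + 21.83 + 8.94 + 14.08 + 67.54 + 46.22 = 216.82.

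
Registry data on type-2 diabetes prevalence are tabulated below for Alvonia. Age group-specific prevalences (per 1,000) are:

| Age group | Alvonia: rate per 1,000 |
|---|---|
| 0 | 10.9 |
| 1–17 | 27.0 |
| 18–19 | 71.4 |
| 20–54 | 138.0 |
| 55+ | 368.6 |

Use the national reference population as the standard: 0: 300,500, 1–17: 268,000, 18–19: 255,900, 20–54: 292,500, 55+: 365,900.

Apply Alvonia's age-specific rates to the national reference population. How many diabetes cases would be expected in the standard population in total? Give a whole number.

Expected diabetes cases = Σ (standard pop × age-specific rate ÷ 1,000)
= 300,500×10.9/1,000 + 268,000×27.0/1,000 + 255,900×71.4/1,000 + 292,500×138.0/1,000 + 365,900×368.6/1,000
= 3275.45 + 7236.00 + 18271.26 + 40365.00 + 134870.74 = 204018.45.

204018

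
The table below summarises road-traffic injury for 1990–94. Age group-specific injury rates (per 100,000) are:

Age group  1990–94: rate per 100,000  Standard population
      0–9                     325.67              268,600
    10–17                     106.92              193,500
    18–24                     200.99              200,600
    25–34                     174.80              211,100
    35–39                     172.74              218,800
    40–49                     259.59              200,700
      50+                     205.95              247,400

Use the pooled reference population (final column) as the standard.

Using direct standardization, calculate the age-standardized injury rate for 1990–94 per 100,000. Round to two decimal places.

211.74

Standard total = 1,540,700; weights = 0.1743, 0.1256, 0.1302, 0.1370, 0.1420, 0.1303, 0.1606.
Standardized rate: 0.1743×325.67 + 0.1256×106.92 + 0.1302×200.99 + 0.1370×174.80 + 0.1420×172.74 + 0.1303×259.59 + 0.1606×205.95 = 211.7415 per 100,000.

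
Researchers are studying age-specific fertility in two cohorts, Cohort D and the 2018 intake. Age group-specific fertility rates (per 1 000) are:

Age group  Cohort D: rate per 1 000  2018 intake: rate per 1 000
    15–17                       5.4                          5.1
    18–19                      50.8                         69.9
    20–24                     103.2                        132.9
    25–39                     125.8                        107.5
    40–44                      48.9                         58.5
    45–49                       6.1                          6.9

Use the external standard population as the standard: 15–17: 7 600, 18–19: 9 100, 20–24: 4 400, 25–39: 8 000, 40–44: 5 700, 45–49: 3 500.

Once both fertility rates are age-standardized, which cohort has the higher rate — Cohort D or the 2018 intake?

Standard total = 38 300; weights = 0.1984, 0.2376, 0.1149, 0.2089, 0.1488, 0.0914.
Cohort D: 0.1984×5.4 + 0.2376×50.8 + 0.1149×103.2 + 0.2089×125.8 + 0.1488×48.9 + 0.0914×6.1 = 59.1091 per 1 000.
The 2018 intake: 0.1984×5.1 + 0.2376×69.9 + 0.1149×132.9 + 0.2089×107.5 + 0.1488×58.5 + 0.0914×6.9 = 64.6791 per 1 000.

2018 intake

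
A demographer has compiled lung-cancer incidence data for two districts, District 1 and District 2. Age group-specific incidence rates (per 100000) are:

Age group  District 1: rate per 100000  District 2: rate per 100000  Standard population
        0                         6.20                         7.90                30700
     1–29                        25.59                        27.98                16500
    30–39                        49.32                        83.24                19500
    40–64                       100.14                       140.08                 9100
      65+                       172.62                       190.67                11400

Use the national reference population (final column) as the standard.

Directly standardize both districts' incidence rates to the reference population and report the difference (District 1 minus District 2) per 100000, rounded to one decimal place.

Standard total = 87200; weights = 0.3521, 0.1892, 0.2236, 0.1044, 0.1307.
District 1: 0.3521×6.20 + 0.1892×25.59 + 0.2236×49.32 + 0.1044×100.14 + 0.1307×172.62 = 51.0718 per 100000.
District 2: 0.3521×7.90 + 0.1892×27.98 + 0.2236×83.24 + 0.1044×140.08 + 0.1307×190.67 = 66.2356 per 100000.
Difference = 51.0718 − 66.2356 = -15.1639.

-15.2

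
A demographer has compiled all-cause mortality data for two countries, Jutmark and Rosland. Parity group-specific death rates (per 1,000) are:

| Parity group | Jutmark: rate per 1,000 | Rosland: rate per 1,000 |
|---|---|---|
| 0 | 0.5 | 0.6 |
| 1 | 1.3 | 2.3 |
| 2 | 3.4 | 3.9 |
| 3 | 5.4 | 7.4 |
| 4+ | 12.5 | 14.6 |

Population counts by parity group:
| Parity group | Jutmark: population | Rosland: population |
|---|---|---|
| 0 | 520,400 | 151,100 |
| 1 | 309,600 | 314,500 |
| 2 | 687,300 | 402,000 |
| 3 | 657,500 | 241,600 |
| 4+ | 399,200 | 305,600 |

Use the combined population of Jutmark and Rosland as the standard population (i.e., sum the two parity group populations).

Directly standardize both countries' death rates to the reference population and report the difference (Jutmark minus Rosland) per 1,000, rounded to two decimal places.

-1.13

Combined standard total = 3,988,800; weights = 0.1683, 0.1565, 0.2731, 0.2254, 0.1767.
Jutmark: 0.1683×0.5 + 0.1565×1.3 + 0.2731×3.4 + 0.2254×5.4 + 0.1767×12.5 = 4.6420 per 1,000.
Rosland: 0.1683×0.6 + 0.1565×2.3 + 0.2731×3.9 + 0.2254×7.4 + 0.1767×14.6 = 5.7737 per 1,000.
Difference = 4.6420 − 5.7737 = -1.1317.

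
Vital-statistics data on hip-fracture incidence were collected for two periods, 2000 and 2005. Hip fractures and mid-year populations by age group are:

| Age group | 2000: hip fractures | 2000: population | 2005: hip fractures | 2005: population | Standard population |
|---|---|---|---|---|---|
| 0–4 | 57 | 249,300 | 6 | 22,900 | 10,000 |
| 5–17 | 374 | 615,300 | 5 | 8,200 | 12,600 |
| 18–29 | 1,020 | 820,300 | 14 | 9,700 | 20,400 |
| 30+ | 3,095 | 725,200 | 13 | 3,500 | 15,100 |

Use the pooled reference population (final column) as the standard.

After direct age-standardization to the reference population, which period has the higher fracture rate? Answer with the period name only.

Age-specific rates per 100,000 for 2000: 22.86, 60.78, 124.34, 426.78.
For 2005: 26.20, 60.98, 144.33, 371.43.
Standard total = 58,100; weights = 0.1721, 0.2169, 0.3511, 0.2599.
2000: 0.1721×22.86 + 0.2169×60.78 + 0.3511×124.34 + 0.2599×426.78 = 171.6954 per 100,000.
2005: 0.1721×26.20 + 0.2169×60.98 + 0.3511×144.33 + 0.2599×371.43 = 164.9432 per 100,000.

2000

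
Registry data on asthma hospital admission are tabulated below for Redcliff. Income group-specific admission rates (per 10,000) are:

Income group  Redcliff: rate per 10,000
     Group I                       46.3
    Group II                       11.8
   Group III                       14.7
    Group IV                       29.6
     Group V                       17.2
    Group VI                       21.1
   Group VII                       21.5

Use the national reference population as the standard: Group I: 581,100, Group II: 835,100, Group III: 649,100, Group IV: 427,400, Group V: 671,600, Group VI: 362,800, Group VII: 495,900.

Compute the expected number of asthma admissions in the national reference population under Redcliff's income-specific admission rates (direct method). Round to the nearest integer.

Expected asthma admissions = Σ (standard pop × income-specific rate ÷ 10,000)
= 581,100×46.3/10,000 + 835,100×11.8/10,000 + 649,100×14.7/10,000 + 427,400×29.6/10,000 + 671,600×17.2/10,000 + 362,800×21.1/10,000 + 495,900×21.5/10,000
= 2690.49 + 985.42 + 954.18 + 1265.10 + 1155.15 + 765.51 + 1066.18 = 8882.04.

8882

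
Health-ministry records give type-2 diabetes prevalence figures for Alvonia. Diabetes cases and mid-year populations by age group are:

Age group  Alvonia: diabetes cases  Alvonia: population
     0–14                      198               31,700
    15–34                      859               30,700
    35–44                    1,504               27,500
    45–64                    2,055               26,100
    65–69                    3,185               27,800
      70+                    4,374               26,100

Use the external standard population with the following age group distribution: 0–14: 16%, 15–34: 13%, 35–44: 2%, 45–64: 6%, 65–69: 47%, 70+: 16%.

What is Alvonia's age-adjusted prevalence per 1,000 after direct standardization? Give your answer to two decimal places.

Age-specific rates per 1,000 for Alvonia: 6.246, 27.980, 54.691, 78.736, 114.568, 167.586.
Standard weights: 0.16, 0.13, 0.02, 0.06, 0.47, 0.16.
Standardized rate: 0.1600×6.246 + 0.1300×27.980 + 0.0200×54.691 + 0.0600×78.736 + 0.4700×114.568 + 0.1600×167.586 = 91.1157 per 1,000.

91.12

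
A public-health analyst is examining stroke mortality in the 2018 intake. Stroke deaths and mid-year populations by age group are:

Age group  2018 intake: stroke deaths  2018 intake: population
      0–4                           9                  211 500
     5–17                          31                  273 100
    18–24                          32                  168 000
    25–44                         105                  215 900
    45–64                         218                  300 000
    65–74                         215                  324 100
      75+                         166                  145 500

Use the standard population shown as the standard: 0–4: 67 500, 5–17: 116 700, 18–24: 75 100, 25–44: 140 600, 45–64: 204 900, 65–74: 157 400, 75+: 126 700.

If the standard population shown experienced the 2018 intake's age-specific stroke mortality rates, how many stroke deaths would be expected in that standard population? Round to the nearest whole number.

497

Age-specific rates per 100 000 for the 2018 intake: 4.26, 11.35, 19.05, 48.63, 72.67, 66.34, 114.09.
Expected stroke deaths = Σ (standard pop × age-specific rate ÷ 100 000)
= 67 500×4.26/100 000 + 116 700×11.35/100 000 + 75 100×19.05/100 000 + 140 600×48.63/100 000 + 204 900×72.67/100 000 + 157 400×66.34/100 000 + 126 700×114.09/100 000
= 2.87 + 13.25 + 14.30 + 68.38 + 148.89 + 104.42 + 144.55 = 496.66.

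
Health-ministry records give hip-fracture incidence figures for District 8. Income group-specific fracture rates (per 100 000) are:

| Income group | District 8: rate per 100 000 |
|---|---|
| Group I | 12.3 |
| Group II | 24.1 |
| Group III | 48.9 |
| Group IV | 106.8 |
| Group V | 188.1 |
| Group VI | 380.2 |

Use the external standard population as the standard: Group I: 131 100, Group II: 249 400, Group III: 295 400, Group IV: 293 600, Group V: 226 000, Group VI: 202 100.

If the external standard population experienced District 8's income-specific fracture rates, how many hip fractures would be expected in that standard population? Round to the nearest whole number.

Expected hip fractures = Σ (standard pop × income-specific rate ÷ 100 000)
= 131 100×12.3/100 000 + 249 400×24.1/100 000 + 295 400×48.9/100 000 + 293 600×106.8/100 000 + 226 000×188.1/100 000 + 202 100×380.2/100 000
= 16.13 + 60.11 + 144.45 + 313.56 + 425.11 + 768.38 = 1727.74.

1728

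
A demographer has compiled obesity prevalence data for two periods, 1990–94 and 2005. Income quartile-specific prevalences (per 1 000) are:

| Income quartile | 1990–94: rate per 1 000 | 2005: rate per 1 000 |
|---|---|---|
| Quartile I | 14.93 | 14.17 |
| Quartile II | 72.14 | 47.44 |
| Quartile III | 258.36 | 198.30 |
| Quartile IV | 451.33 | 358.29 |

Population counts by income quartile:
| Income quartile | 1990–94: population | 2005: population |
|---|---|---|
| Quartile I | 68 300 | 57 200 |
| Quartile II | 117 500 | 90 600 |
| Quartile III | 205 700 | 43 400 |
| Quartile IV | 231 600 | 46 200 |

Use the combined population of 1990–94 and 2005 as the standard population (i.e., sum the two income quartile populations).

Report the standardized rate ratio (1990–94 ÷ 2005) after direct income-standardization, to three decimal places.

Combined standard total = 860 500; weights = 0.1458, 0.2418, 0.2895, 0.3228.
1990–94: 0.1458×14.93 + 0.2418×72.14 + 0.2895×258.36 + 0.3228×451.33 = 240.1197 per 1 000.
2005: 0.1458×14.17 + 0.2418×47.44 + 0.2895×198.30 + 0.3228×358.29 = 186.6125 per 1 000.
Ratio = 240.1197 ÷ 186.6125 = 1.28673.

1.287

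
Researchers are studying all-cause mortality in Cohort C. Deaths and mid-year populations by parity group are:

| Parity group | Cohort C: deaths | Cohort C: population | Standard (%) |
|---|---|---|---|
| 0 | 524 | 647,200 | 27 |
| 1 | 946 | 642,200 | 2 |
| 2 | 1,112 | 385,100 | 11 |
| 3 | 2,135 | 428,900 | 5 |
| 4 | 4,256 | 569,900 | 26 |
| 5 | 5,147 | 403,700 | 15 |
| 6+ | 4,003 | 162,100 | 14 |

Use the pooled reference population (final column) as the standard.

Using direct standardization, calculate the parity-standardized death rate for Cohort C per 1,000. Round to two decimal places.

Parity-specific rates per 1,000 for Cohort C: 0.810, 1.473, 2.888, 4.978, 7.468, 12.750, 24.695.
Standard weights: 0.27, 0.02, 0.11, 0.05, 0.26, 0.15, 0.14.
Standardized rate: 0.2700×0.810 + 0.0200×1.473 + 0.1100×2.888 + 0.0500×4.978 + 0.2600×7.468 + 0.1500×12.750 + 0.1400×24.695 = 8.1259 per 1,000.

8.13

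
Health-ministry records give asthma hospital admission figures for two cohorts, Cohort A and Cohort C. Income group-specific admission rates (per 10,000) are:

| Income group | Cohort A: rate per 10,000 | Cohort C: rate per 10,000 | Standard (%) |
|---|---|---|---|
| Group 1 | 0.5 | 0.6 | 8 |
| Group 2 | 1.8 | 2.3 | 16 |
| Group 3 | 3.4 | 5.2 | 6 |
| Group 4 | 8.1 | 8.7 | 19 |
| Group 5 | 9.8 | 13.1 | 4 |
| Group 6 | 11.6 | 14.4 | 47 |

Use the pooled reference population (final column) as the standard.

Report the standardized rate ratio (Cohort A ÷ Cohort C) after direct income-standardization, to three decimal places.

Standard weights: 0.08, 0.16, 0.06, 0.19, 0.04, 0.47.
Cohort A: 0.0800×0.5 + 0.1600×1.8 + 0.0600×3.4 + 0.1900×8.1 + 0.0400×9.8 + 0.4700×11.6 = 7.9150 per 10,000.
Cohort C: 0.0800×0.6 + 0.1600×2.3 + 0.0600×5.2 + 0.1900×8.7 + 0.0400×13.1 + 0.4700×14.4 = 9.6730 per 10,000.
Ratio = 7.9150 ÷ 9.6730 = 0.81826.

0.818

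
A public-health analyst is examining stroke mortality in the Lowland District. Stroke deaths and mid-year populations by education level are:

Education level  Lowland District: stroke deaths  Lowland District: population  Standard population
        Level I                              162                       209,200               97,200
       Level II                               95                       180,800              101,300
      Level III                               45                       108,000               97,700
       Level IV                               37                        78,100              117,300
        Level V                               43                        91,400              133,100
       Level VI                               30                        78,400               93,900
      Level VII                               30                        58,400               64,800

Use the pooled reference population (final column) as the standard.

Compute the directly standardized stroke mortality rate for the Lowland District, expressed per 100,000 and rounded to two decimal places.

Education-specific rates per 100,000 for the Lowland District: 77.44, 52.54, 41.67, 47.38, 47.05, 38.27, 51.37.
Standard total = 705,300; weights = 0.1378, 0.1436, 0.1385, 0.1663, 0.1887, 0.1331, 0.0919.
Standardized rate: 0.1378×77.44 + 0.1436×52.54 + 0.1385×41.67 + 0.1663×47.38 + 0.1887×47.05 + 0.1331×38.27 + 0.0919×51.37 = 50.5619 per 100,000.

50.56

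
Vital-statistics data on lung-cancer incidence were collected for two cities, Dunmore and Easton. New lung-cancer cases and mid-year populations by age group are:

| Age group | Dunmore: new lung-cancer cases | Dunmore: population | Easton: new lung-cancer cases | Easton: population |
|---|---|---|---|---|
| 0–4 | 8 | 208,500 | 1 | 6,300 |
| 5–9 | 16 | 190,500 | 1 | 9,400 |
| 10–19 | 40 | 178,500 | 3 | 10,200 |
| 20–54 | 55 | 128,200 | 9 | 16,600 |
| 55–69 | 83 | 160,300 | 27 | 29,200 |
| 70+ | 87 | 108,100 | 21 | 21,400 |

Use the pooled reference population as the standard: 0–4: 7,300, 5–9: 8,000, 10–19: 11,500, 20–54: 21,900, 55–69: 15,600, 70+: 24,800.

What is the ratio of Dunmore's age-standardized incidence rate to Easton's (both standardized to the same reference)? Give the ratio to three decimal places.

Age-specific rates per 100,000 for Dunmore: 3.84, 8.40, 22.41, 42.90, 51.78, 80.48.
For Easton: 15.87, 10.64, 29.41, 54.22, 92.47, 98.13.
Standard total = 89,100; weights = 0.0819, 0.0898, 0.1291, 0.2458, 0.1751, 0.2783.
Dunmore: 0.0819×3.84 + 0.0898×8.40 + 0.1291×22.41 + 0.2458×42.90 + 0.1751×51.78 + 0.2783×80.48 = 45.9721 per 100,000.
Easton: 0.0819×15.87 + 0.0898×10.64 + 0.1291×29.41 + 0.2458×54.22 + 0.1751×92.47 + 0.2783×98.13 = 62.8807 per 100,000.
Ratio = 45.9721 ÷ 62.8807 = 0.73110.

0.731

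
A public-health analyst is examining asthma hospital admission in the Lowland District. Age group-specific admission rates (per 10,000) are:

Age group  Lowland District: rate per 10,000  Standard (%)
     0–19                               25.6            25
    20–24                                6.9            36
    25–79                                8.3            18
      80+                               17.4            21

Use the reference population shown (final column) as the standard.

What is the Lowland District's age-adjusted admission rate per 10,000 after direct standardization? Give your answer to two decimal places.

14.03

Standard weights: 0.25, 0.36, 0.18, 0.21.
Standardized rate: 0.2500×25.6 + 0.3600×6.9 + 0.1800×8.3 + 0.2100×17.4 = 14.0320 per 10,000.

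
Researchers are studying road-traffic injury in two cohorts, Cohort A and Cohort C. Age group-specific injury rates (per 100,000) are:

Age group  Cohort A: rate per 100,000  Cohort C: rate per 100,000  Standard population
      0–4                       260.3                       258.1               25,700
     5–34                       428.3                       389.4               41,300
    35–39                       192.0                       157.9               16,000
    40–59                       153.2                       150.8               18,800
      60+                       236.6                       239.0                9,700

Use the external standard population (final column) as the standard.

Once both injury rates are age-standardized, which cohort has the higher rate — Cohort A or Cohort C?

Cohort A

Standard total = 111,500; weights = 0.2305, 0.3704, 0.1435, 0.1686, 0.0870.
Cohort A: 0.2305×260.3 + 0.3704×428.3 + 0.1435×192.0 + 0.1686×153.2 + 0.0870×236.6 = 292.6070 per 100,000.
Cohort C: 0.2305×258.1 + 0.3704×389.4 + 0.1435×157.9 + 0.1686×150.8 + 0.0870×239.0 = 272.6021 per 100,000.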